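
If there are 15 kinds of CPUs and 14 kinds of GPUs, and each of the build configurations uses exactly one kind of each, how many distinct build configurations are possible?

By the multiplication principle: 15 x 14.

Final answer: 210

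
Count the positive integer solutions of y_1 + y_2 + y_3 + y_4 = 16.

Substitute y'_i = y_i - 1 (so y'_i >= 0). Then sum y'_i = 16 - 4 = 12.
Stars and bars: C(12+4-1, 4-1) = C(15,3).

Final answer: C(15,3) = 455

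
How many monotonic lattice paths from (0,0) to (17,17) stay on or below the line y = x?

Total monotonic paths to (17,17): C(34,17) = 2333606220.
A path is bad iff it touches y = x + 1; reflecting its initial segment maps bad paths bijectively onto all paths to (16,18), of which there are C(34,18) = 2203961430.
Valid Dyck paths: 2333606220 - 2203961430.
(This is the Catalan number C_{17}.)

Final answer: C_{17} = 129644790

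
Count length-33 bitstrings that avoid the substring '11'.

Classify by the final bit: ...0 gives a(n-1) strings, ...01 gives a(n-2) strings. Thus a(n) = a(n-1) + a(n-2) with a(1)=2, a(2)=3.
Computing successive values: a(1)=2, a(2)=3, a(3)=5, a(4)=8, a(5)=13, a(6)=21, a(7)=34, a(8)=55, a(9)=89, a(10)=144, a(11)=233, a(12)=377, a(13)=610, a(14)=987, a(15)=1597, a(16)=2584, a(17)=4181, a(18)=6765, a(19)=10946, a(20)=17711, a(21)=28657, a(22)=46368, a(23)=75025, a(24)=121393, a(25)=196418, a(26)=317811, a(27)=514229, a(28)=832040, a(29)=1346269, a(30)=2178309, a(31)=3524578, a(32)=5702887, a(33)=9227465.

Final answer: 9227465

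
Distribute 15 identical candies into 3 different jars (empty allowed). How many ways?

Stars and bars: C(n+k-1, k-1) = C(17,2).

Final answer: C(17,2) = 136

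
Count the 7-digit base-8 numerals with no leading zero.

Leading digit: 7 options (nonzero). Other 6 digit(s): 8 options each.
Total: 7 x 8^6.

Final answer: 1835008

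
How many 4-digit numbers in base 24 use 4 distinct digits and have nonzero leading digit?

The leading digit has 23 choices (anything but zero); the next has 23 (anything but the first), then 22, and so on, one fewer each time.
Total: 23 x 23 x 22 x 21.

Final answer: 244398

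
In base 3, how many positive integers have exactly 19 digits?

These are the integers in [3^18, 3^19), so the count is 3^19 - 3^18 = 2 x 3^18.

Final answer: 774840978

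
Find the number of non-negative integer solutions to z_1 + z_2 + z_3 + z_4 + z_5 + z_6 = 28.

Stars and bars with 28 stars and 5 bars:
C(28+6-1, 6-1) = C(33,5).

Final answer: C(33,5) = 237336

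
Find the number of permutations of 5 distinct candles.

The number of ways to arrange 5 distinct objects is 5!.

Final answer: 5! = 120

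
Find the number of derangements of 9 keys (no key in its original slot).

Use the recurrence D(n) = (n-1)(D(n-1) + D(n-2)) with D(0)=1, D(1)=0.
D(2) = 1 x (0 + 1) = 1
D(3) = 2 x (1 + 0) = 2
D(4) = 3 x (2 + 1) = 9
D(5) = 4 x (9 + 2) = 44
D(6) = 5 x (44 + 9) = 265
D(7) = 6 x (265 + 44) = 1854
D(8) = 7 x (1854 + 265) = 14833
D(9) = 8 x (D(8) + D(7)) = 8 x (14833 + 1854)

Final answer: D(9) = 133496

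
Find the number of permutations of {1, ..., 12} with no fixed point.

D(n) = (n-1)(D(n-1) + D(n-2)), D(0)=1, D(1)=0.
Building up: D(2)=1, D(3)=2, D(4)=9, D(5)=44, D(6)=265, D(7)=1854, D(8)=14833, D(9)=133496, D(10)=1334961, D(11)=14684570.
D(12) = 11 x (D(11) + D(10)) = 11 x (14684570 + 1334961).

Final answer: D(12) = 176214841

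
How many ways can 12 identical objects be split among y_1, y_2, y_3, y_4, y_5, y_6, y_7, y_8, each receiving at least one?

Substitute y'_i = y_i - 1 (so y'_i >= 0). Then sum y'_i = 12 - 8 = 4.
Stars and bars: C(4+8-1, 8-1) = C(11,7).

Final answer: C(11,7) = 330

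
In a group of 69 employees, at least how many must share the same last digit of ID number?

There are 10 possible values for last digit of ID number. With 69 employees and 10 categories, by pigeonhole: ceiling(69/10).

Final answer: 7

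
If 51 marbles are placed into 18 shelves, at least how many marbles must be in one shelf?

By the pigeonhole principle: ceiling(51/18).

Final answer: 3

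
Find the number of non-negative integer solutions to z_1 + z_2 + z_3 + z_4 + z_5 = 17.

Stars and bars with 17 stars and 4 bars:
C(17+5-1, 5-1) = C(21,4).

Final answer: C(21,4) = 5985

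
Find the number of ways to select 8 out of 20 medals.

C(20,8) = 20!/(8! x (20-8)!).

Final answer: C(20,8) = 125970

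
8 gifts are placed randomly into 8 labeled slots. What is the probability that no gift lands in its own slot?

D(n) = (n-1)(D(n-1) + D(n-2)), D(0)=1, D(1)=0.
Building up: D(2)=1, D(3)=2, D(4)=9, D(5)=44, D(6)=265, D(7)=1854, D(8)=14833.
Total arrangements: 8! = 40320.
Probability = D(8)/8! = 2119/5760.

Final answer: D(8)/8! = 14833/40320 = 0.367882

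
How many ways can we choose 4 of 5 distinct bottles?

C(5,4) = 5!/(4! x (5-4)!).

Final answer: C(5,4) = 5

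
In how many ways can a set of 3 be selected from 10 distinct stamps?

C(10,3) = 10!/(3! x (10-3)!).

Final answer: C(10,3) = 120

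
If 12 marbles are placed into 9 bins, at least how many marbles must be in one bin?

By the pigeonhole principle: ceiling(12/9).

Final answer: 2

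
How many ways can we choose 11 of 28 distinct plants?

C(28,11) = 28!/(11! x 17!).

Final answer: \binom{28}{11} = 21474180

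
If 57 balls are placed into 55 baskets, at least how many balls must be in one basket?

By the pigeonhole principle: ceiling(57/55).

Final answer: 2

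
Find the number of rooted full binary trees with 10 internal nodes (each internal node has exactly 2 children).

This is counted by the nth Catalan number C_n. Here n = 10.
Using C_0 = 1 and C_(k+1) = C_k x 2(2k+1)/(k+2), build up term by term: C_1=1, C_2=2, C_3=5, C_4=14, C_5=42, C_6=132, C_7=429, C_8=1430, C_9=4862, C_10=16796.

Final answer: C_{10} = 16796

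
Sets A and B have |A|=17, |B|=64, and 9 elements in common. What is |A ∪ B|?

|A union B| = |A| + |B| - |A intersect B| = 17 + 64 - 9.

Final answer: 72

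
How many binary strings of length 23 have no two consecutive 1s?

Classify by the final bit: ...0 gives a(n-1) strings, ...01 gives a(n-2) strings. Thus a(n) = a(n-1) + a(n-2) with a(1)=2, a(2)=3.
Building up term by term: a(1)=2, a(2)=3, a(3)=5, a(4)=8, a(5)=13, a(6)=21, a(7)=34, a(8)=55, a(9)=89, a(10)=144, a(11)=233, a(12)=377, a(13)=610, a(14)=987, a(15)=1597, a(16)=2584, a(17)=4181, a(18)=6765, a(19)=10946, a(20)=17711, a(21)=28657, a(22)=46368, a(23)=75025.

Final answer: 75025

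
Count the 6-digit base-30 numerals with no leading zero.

Leading digit: 29 options (nonzero). Other 5 digit(s): 30 options each.
Total: 29 x 30^5.

Final answer: 704700000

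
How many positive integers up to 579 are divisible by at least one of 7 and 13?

Multiples of 7: 82. Multiples of 13: 44. Of both (lcm=91): 6.
By inclusion-exclusion: 82 + 44 - 6.

Final answer: 120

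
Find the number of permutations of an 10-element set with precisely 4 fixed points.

Choose which 4 elements are fixed: C(10,4) = 210.
Derange the remaining 6 using D(j) = (j-1)(D(j-1) + D(j-2)), D(0)=1, D(1)=0: D(2)=1, D(3)=2, D(4)=9, D(5)=44, D(6)=265.
Total: 210 x 265.

Final answer: C(10,4) D(6) = 55650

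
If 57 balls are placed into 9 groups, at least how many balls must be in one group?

By the pigeonhole principle: ceiling(57/9).

Final answer: 7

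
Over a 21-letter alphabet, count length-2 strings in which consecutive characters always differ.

Let g(n) count such strings. g(1) = 21, and each valid string of length n-1 extends in 20 ways (any symbol but the last), so g(n) = 20 g(n-1).
Total: g(2) = 21 x 20^1.

Final answer: 21 x 20^{1} = 420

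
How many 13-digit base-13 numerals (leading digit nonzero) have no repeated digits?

The leading digit has 12 choices (anything but zero); the next has 12 (anything but the first), then 11, and so on, one fewer each time.
Total: 12 x 12 x 11 x 10 x 9 x 8 x 7 x 6 x 5 x 4 x 3 x 2 x 1.

Final answer: 5748019200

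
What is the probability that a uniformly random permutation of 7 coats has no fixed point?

Use the recurrence D(n) = (n-1)(D(n-1) + D(n-2)) with D(0)=1, D(1)=0.
Building up: D(2)=1, D(3)=2, D(4)=9, D(5)=44, D(6)=265, D(7)=1854.
Total arrangements: 7! = 5040.
Probability = D(7)/7! = 103/280.

Final answer: D(7)/7! = 1854/5040 = 0.367857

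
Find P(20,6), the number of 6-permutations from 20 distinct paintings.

P(20,6) = 20!/(20-6)! = 20!/14!.

Final answer: P(20,6) = 27907200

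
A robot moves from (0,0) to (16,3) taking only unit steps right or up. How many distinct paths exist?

Each path has 16 right steps and 3 up steps in some order (19 steps total).
Choose which 3 of the 19 steps are up: C(19,3).

Final answer: C(19,3) = 969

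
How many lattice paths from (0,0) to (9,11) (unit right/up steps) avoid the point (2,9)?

Total paths to (9,11): C(20,11) = 167960.
Paths through (2,9): C(11,9) x C(9,2) = 1980.
Avoiding (2,9): 167960 - 1980.

Final answer: 165980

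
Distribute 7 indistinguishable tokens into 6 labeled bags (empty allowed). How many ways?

Stars and bars: C(n+k-1, k-1) = C(12,5).

Final answer: C(12,5) = 792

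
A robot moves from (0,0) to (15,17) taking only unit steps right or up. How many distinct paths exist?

Each path has 15 right steps and 17 up steps in some order (32 steps total).
Choose which 17 of the 32 steps are up: C(32,17).

Final answer: C(32,17) = 565722720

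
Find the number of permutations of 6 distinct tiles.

The number of ways to arrange 6 distinct objects is 6!.

Final answer: 6! = 720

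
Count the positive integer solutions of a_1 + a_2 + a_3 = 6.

Substitute a'_i = a_i - 1 (so a'_i >= 0). Then sum a'_i = 6 - 3 = 3.
Stars and bars: C(3+3-1, 3-1) = C(5,2).

Final answer: C(5,2) = 10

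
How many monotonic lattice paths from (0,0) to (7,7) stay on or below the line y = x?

Total monotonic paths to (7,7): C(14,7) = 3432.
A path is bad iff it touches y = x + 1; reflecting its initial segment maps bad paths bijectively onto all paths to (6,8), of which there are C(14,8) = 3003.
Valid Dyck paths: 3432 - 3003.
(These counts are the Catalan numbers.)

Final answer: C_{7} = 429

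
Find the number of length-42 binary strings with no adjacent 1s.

Classify by the final bit: ...0 gives a(n-1) strings, ...01 gives a(n-2) strings. Thus a(n) = a(n-1) + a(n-2) with a(1)=2, a(2)=3.
Computing successive values: a(1)=2, a(2)=3, a(3)=5, a(4)=8, a(5)=13, a(6)=21, a(7)=34, a(8)=55, a(9)=89, a(10)=144, a(11)=233, a(12)=377, a(13)=610, a(14)=987, a(15)=1597, a(16)=2584, a(17)=4181, a(18)=6765, a(19)=10946, a(20)=17711, a(21)=28657, a(22)=46368, a(23)=75025, a(24)=121393, a(25)=196418, a(26)=317811, a(27)=514229, a(28)=832040, a(29)=1346269, a(30)=2178309, a(31)=3524578, a(32)=5702887, a(33)=9227465, a(34)=14930352, a(35)=24157817, a(36)=39088169, a(37)=63245986, a(38)=102334155, a(39)=165580141, a(40)=267914296, a(41)=433494437, a(42)=701408733.

Final answer: 701408733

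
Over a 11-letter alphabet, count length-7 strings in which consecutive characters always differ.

Let g(n) count such strings. g(1) = 11, and each valid string of length n-1 extends in 10 ways (any symbol but the last), so g(n) = 10 g(n-1).
Total: g(7) = 11 x 10^6.

Final answer: 11 x 10^{6} = 11000000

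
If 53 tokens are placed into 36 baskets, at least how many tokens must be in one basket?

By the pigeonhole principle: ceiling(53/36).

Final answer: 2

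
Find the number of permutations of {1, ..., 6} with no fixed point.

D(n) = (n-1)(D(n-1) + D(n-2)), D(0)=1, D(1)=0.
Building up: D(2)=1, D(3)=2, D(4)=9, D(5)=44.
D(6) = 5 x (D(5) + D(4)) = 5 x (44 + 9).

Final answer: D(6) = 265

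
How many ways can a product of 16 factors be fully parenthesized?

This is a standard Catalan-number count: the answer is C_n. Here n = 16 - 1 = 15.
Using C_0 = 1 and C_(k+1) = C_k x 2(2k+1)/(k+2), build up term by term: C_1=1, C_2=2, C_3=5, C_4=14, C_5=42, C_6=132, C_7=429, C_8=1430, C_9=4862, C_10=16796, C_11=58786, C_12=208012, C_13=742900, C_14=2674440, C_15=9694845.

Final answer: C_{15} = 9694845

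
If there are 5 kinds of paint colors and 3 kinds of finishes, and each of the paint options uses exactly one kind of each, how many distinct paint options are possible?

By the multiplication principle: 5 x 3.

Final answer: 15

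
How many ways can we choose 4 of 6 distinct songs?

C(6,4) = 6!/(4! x (6-4)!).

Final answer: C(6,4) = 15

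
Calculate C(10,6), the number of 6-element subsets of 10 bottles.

C(10,6) = 10!/(6! x (10-6)!).

Final answer: C(10,6) = 210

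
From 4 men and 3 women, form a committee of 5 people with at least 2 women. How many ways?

Sum over valid woman counts:
C(3,2)C(4,3) = 12
C(3,3)C(4,2) = 6
Total: 12 + 6.

Final answer: 18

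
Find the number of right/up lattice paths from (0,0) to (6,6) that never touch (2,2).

Total paths to (6,6): C(12,6) = 924.
Paths through (2,2): C(4,2) x C(8,4) = 420.
Avoiding (2,2): 924 - 420.

Final answer: 504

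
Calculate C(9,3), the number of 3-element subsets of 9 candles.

C(9,3) = 9!/(3! x 6!).

Final answer: \binom{9}{3} = 84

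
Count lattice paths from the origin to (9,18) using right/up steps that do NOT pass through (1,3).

Total paths to (9,18): C(27,18) = 4686825.
Paths through (1,3): C(4,3) x C(23,15) = 1961256.
Avoiding (1,3): 4686825 - 1961256.

Final answer: 2725569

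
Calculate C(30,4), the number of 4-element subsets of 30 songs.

C(30,4) = 30!/(4! x 26!).

Final answer: \binom{30}{4} = 27405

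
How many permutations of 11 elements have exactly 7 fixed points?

Choose which 7 elements are fixed: C(11,7) = 330.
Derange the remaining 4 using D(j) = (j-1)(D(j-1) + D(j-2)), D(0)=1, D(1)=0: D(2)=1, D(3)=2, D(4)=9.
Total: 330 x 9.

Final answer: C(11,7) D(4) = 2970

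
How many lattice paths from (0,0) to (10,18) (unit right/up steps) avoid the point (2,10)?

Total paths to (10,18): C(28,18) = 13123110.
Paths through (2,10): C(12,10) x C(16,8) = 849420.
Avoiding (2,10): 13123110 - 849420.

Final answer: 12273690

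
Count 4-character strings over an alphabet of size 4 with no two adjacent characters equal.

Let g(n) count such strings. g(1) = 4, and each valid string of length n-1 extends in 3 ways (any symbol but the last), so g(n) = 3 g(n-1).
Total: g(4) = 4 x 3^3.

Final answer: 4 x 3^{3} = 108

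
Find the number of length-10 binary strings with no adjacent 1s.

Classify by the final bit: ...0 gives a(n-1) strings, ...01 gives a(n-2) strings. Thus a(n) = a(n-1) + a(n-2) with a(1)=2, a(2)=3.
Building up term by term: a(1)=2, a(2)=3, a(3)=5, a(4)=8, a(5)=13, a(6)=21, a(7)=34, a(8)=55, a(9)=89, a(10)=144.

Final answer: 144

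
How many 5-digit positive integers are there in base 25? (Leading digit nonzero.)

Leading digit: 24 options (nonzero). Other 4 digit(s): 25 options each.
Total: 24 x 25^4.

Final answer: 9375000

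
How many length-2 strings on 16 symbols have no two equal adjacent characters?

Let g(n) count such strings. g(1) = 16, and each valid string of length n-1 extends in 15 ways (any symbol but the last), so g(n) = 15 g(n-1).
Total: g(2) = 16 x 15^1.

Final answer: 16 x 15^{1} = 240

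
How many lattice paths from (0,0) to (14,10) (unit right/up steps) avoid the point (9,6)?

Total paths to (14,10): C(24,10) = 1961256.
Paths through (9,6): C(15,6) x C(9,4) = 630630.
Avoiding (9,6): 1961256 - 630630.

Final answer: 1330626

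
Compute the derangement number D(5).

Use the recurrence D(n) = (n-1)(D(n-1) + D(n-2)) with D(0)=1, D(1)=0.
Building up: D(2)=1, D(3)=2, D(4)=9.
D(5) = 4 x (D(4) + D(3)) = 4 x (9 + 2).

Final answer: D(5) = 44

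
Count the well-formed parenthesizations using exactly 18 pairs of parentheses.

This is counted by the nth Catalan number C_n. Here n = 18 (pairs).
C_n = (2n)!/(n!(n+1)!), so C_{18} = 36!/(18! x 19!) = C(36,18)/19 = 9075135300/19.

Final answer: C_{18} = 477638700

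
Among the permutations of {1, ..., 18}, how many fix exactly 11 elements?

Choose which 11 elements are fixed: C(18,11) = 31824.
Derange the remaining 7 using D(j) = (j-1)(D(j-1) + D(j-2)), D(0)=1, D(1)=0: D(2)=1, D(3)=2, D(4)=9, D(5)=44, D(6)=265, D(7)=1854.
Total: 31824 x 1854.

Final answer: C(18,11) D(7) = 59001696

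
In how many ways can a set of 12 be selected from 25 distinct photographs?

C(25,12) = 25!/(12! x 13!).

Final answer: \binom{25}{12} = 5200300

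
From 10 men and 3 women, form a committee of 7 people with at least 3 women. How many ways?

Sum over valid woman counts:
C(3,3)C(10,4).

Final answer: 210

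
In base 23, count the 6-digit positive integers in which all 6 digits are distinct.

First digit: 22 (nonzero). Second: 22 (not first). Third: 21, etc.
Total: 22 x 22 x 21 x 20 x 19 x 18.

Final answer: 69521760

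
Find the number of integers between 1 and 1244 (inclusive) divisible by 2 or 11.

Multiples of 2: 622. Multiples of 11: 113. Of both (lcm=22): 56.
By inclusion-exclusion: 622 + 113 - 56.

Final answer: 679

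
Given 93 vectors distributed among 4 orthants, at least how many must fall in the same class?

By pigeonhole with 93 objects and 4 categories: ceiling(93/4).

Final answer: 24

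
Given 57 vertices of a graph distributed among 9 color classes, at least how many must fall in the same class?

By pigeonhole with 57 objects and 9 categories: ceiling(57/9).

Final answer: 7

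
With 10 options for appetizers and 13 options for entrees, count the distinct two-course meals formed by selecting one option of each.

By the multiplication principle: 10 x 13.

Final answer: 130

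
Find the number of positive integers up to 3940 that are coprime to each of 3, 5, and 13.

|div by 3|=1313, |div by 5|=788, |div by 13|=303.
|div by 3&5|=262, |div by 3&13|=101, |div by 5&13|=60, |div by all|=20.
By inclusion-exclusion, divisible by at least one: 1313+788+303-262-101-60+20 = 2001.
Not divisible by any: 3940 - 2001.

Final answer: 1939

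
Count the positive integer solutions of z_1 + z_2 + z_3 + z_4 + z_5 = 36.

Substitute z'_i = z_i - 1 (so z'_i >= 0). Then sum z'_i = 36 - 5 = 31.
Stars and bars: C(31+5-1, 5-1) = C(35,4).

Final answer: C(35,4) = 52360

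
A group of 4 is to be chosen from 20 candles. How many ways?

C(20,4) = 20!/(4! x (20-4)!).

Final answer: C(20,4) = 4845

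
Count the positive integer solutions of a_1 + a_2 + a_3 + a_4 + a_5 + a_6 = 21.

Substitute a'_i = a_i - 1 (so a'_i >= 0). Then sum a'_i = 21 - 6 = 15.
Stars and bars: C(15+6-1, 6-1) = C(20,5).

Final answer: C(20,5) = 15504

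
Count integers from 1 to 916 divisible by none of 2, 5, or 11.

|div by 2|=458, |div by 5|=183, |div by 11|=83.
|div by 2&5|=91, |div by 2&11|=41, |div by 5&11|=16, |div by all|=8.
By inclusion-exclusion, divisible by at least one: 458+183+83-91-41-16+8 = 584.
Not divisible by any: 916 - 584.

Final answer: 332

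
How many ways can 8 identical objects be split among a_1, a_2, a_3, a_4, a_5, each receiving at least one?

Substitute a'_i = a_i - 1 (so a'_i >= 0). Then sum a'_i = 8 - 5 = 3.
Stars and bars: C(3+5-1, 5-1) = C(7,4).

Final answer: C(7,4) = 35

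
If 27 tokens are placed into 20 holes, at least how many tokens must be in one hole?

By the pigeonhole principle: ceiling(27/20).

Final answer: 2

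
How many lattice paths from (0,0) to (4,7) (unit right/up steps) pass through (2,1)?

Paths (0,0)->(2,1): C(3,1) = 3.
Paths (2,1)->(4,7): C(8,6) = 28.
By multiplication principle: 3 x 28.

Final answer: 84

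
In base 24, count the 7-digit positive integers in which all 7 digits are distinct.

The leading digit has 23 choices (anything but zero); the next has 23 (anything but the first), then 22, and so on, one fewer each time.
Total: 23 x 23 x 22 x 21 x 20 x 19 x 18.

Final answer: 1671682320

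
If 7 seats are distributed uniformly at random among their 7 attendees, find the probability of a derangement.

Use the recurrence D(n) = (n-1)(D(n-1) + D(n-2)) with D(0)=1, D(1)=0.
Building up: D(2)=1, D(3)=2, D(4)=9, D(5)=44, D(6)=265, D(7)=1854.
Total arrangements: 7! = 5040.
Probability = D(7)/7! = 103/280.

Final answer: D(7)/7! = 1854/5040 = 0.367857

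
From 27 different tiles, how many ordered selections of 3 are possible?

P(27,3) = 27!/(27-3)! = 27!/24!.

Final answer: P(27,3) = 17550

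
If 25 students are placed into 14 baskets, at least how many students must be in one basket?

By the pigeonhole principle: ceiling(25/14).

Final answer: 2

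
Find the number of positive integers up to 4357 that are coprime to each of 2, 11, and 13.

|div by 2|=2178, |div by 11|=396, |div by 13|=335.
|div by 2&11|=198, |div by 2&13|=167, |div by 11&13|=30, |div by all|=15.
By inclusion-exclusion, divisible by at least one: 2178+396+335-198-167-30+15 = 2529.
Not divisible by any: 4357 - 2529.

Final answer: 1828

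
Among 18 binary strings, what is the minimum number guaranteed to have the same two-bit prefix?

There are 4 possible values for two-bit prefix. With 18 binary strings and 4 categories, by pigeonhole: ceiling(18/4).

Final answer: 5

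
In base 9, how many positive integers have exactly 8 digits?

These are the integers in [9^7, 9^8), so the count is 9^8 - 9^7 = 8 x 9^7.

Final answer: 38263752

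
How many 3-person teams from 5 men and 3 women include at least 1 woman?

Sum over valid woman counts:
C(3,1)C(5,2) = 30
C(3,2)C(5,1) = 15
C(3,3)C(5,0) = 1
Total: 30 + 15 + 1.

Final answer: 46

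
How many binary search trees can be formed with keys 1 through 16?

This is counted by the nth Catalan number C_n. Here n = 16.
C_n = C(2n,n)/(n+1), so C_{16} = C(32,16)/17 = 601080390/17.

Final answer: C_{16} = 35357670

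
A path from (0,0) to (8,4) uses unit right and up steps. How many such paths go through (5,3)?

Paths (0,0)->(5,3): C(8,3) = 56.
Paths (5,3)->(8,4): C(4,1) = 4.
By multiplication principle: 56 x 4.

Final answer: 224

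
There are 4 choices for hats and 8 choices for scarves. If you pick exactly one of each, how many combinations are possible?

By the multiplication principle: 4 x 8.

Final answer: 32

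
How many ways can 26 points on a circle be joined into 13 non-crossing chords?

This is a standard Catalan-number count: the answer is C_n. Here n = 26/2 = 13.
C_n = C(2n,n)/(n+1), so C_{13} = C(26,13)/14 = 10400600/14.

Final answer: C_{13} = 742900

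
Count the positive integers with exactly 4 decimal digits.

These are the integers in [10^3, 10^4), so the count is 10^4 - 10^3 = 9 x 10^3.

Final answer: 9000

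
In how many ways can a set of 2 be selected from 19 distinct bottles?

C(19,2) = 19!/(2! x (19-2)!).

Final answer: C(19,2) = 171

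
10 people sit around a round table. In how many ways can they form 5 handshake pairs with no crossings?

The structures are counted by the Catalan number C_n. Here n = 10/2 = 5.
C_n = C(2n,n) - C(2n,n+1), so C_{5} = C(10,5) - C(10,6) = 252 - 210.

Final answer: C_{5} = 42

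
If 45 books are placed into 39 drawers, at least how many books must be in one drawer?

By the pigeonhole principle: ceiling(45/39).

Final answer: 2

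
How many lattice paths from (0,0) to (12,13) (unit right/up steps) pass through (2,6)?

Paths (0,0)->(2,6): C(8,6) = 28.
Paths (2,6)->(12,13): C(17,7) = 19448.
By multiplication principle: 28 x 19448.

Final answer: 544544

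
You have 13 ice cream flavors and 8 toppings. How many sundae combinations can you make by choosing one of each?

By the multiplication principle: 13 x 8.

Final answer: 104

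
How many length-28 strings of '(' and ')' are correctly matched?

This is a standard Catalan-number count: the answer is C_n. Here n = 14 (pairs).
C_n = C(2n,n)/(n+1), so C_{14} = C(28,14)/15 = 40116600/15.

Final answer: C_{14} = 2674440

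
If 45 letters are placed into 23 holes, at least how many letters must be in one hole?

By the pigeonhole principle: ceiling(45/23).

Final answer: 2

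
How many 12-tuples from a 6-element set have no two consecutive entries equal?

Let g(n) count such strings. g(1) = 6, and each valid string of length n-1 extends in 5 ways (any symbol but the last), so g(n) = 5 g(n-1).
Total: g(12) = 6 x 5^11.

Final answer: 6 x 5^{11} = 292968750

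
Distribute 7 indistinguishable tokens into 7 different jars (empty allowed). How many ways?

Stars and bars: C(n+k-1, k-1) = C(13,6).

Final answer: C(13,6) = 1716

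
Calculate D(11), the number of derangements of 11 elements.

Use the recurrence D(n) = (n-1)(D(n-1) + D(n-2)) with D(0)=1, D(1)=0.
Building up: D(2)=1, D(3)=2, D(4)=9, D(5)=44, D(6)=265, D(7)=1854, D(8)=14833, D(9)=133496, D(10)=1334961.
D(11) = 10 x (D(10) + D(9)) = 10 x (1334961 + 133496).

Final answer: D(11) = 14684570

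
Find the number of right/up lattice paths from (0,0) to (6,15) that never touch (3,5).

Total paths to (6,15): C(21,15) = 54264.
Paths through (3,5): C(8,5) x C(13,10) = 16016.
Avoiding (3,5): 54264 - 16016.

Final answer: 38248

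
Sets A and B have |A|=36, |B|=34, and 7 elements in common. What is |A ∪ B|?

|A union B| = |A| + |B| - |A intersect B| = 36 + 34 - 7.

Final answer: 63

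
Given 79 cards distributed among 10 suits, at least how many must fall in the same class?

By pigeonhole with 79 objects and 10 categories: ceiling(79/10).

Final answer: 8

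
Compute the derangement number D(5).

Use the recurrence D(n) = (n-1)(D(n-1) + D(n-2)) with D(0)=1, D(1)=0.
D(2) = 1 x (0 + 1) = 1
D(3) = 2 x (1 + 0) = 2
D(4) = 3 x (2 + 1) = 9
D(5) = 4 x (D(4) + D(3)) = 4 x (9 + 2)

Final answer: D(5) = 44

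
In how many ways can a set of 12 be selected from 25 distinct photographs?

C(25,12) = 25!/(12! x 13!).

Final answer: \binom{25}{12} = 5200300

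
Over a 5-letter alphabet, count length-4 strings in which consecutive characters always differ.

First character: 5 choices. Each subsequent: 4 choices (must differ from the previous one).
Total: 5 x 4^3.

Final answer: 5 x 4^{3} = 320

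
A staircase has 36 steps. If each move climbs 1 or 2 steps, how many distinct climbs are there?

Let f(n) be the number of climbs. Removing the last move (1 or 2 steps) gives f(n) = f(n-1) + f(n-2); base cases f(1)=1, f(2)=2.
Building up term by term: f(1)=1, f(2)=2, f(3)=3, f(4)=5, f(5)=8, f(6)=13, f(7)=21, f(8)=34, f(9)=55, f(10)=89, f(11)=144, f(12)=233, f(13)=377, f(14)=610, f(15)=987, f(16)=1597, f(17)=2584, f(18)=4181, f(19)=6765, f(20)=10946, f(21)=17711, f(22)=28657, f(23)=46368, f(24)=75025, f(25)=121393, f(26)=196418, f(27)=317811, f(28)=514229, f(29)=832040, f(30)=1346269, f(31)=2178309, f(32)=3524578, f(33)=5702887, f(34)=9227465, f(35)=14930352, f(36)=24157817.

Final answer: 24157817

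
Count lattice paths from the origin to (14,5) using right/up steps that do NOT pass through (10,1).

Total paths to (14,5): C(19,5) = 11628.
Paths through (10,1): C(11,1) x C(8,4) = 770.
Avoiding (10,1): 11628 - 770.

Final answer: 10858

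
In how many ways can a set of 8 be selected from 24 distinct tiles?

C(24,8) = 24!/(8! x (24-8)!).

Final answer: C(24,8) = 735471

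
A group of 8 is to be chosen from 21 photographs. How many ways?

C(21,8) = 21!/(8! x (21-8)!).

Final answer: C(21,8) = 203490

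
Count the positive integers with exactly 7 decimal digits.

The leading digit cannot be 0 (9 options); the other 6 digits can be anything (10 options each).
Total: 9 x 10^6.

Final answer: 9000000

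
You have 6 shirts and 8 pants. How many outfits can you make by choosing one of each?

By the multiplication principle: 6 x 8.

Final answer: 48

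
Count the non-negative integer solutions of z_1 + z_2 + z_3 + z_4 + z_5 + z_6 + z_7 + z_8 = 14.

Stars and bars with 14 stars and 7 bars:
C(14+8-1, 8-1) = C(21,7).

Final answer: C(21,7) = 116280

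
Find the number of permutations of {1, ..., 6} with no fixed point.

D(n) = (n-1)(D(n-1) + D(n-2)), D(0)=1, D(1)=0.
Building up: D(2)=1, D(3)=2, D(4)=9, D(5)=44.
D(6) = 5 x (D(5) + D(4)) = 5 x (44 + 9).

Final answer: D(6) = 265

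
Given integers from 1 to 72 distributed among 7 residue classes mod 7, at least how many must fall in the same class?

By pigeonhole with 72 objects and 7 categories: ceiling(72/7).

Final answer: 11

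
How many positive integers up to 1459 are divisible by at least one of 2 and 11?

Multiples of 2: 729. Multiples of 11: 132. Of both (lcm=22): 66.
By inclusion-exclusion: 729 + 132 - 66.

Final answer: 795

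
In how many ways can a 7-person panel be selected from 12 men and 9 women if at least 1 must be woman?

Sum over valid woman counts:
C(9,1)C(12,6) = 8316
C(9,2)C(12,5) = 28512
C(9,3)C(12,4) = 41580
C(9,4)C(12,3) = 27720
C(9,5)C(12,2) = 8316
C(9,6)C(12,1) = 1008
C(9,7)C(12,0) = 36
Total: 8316 + 28512 + 41580 + 27720 + 8316 + 1008 + 36.

Final answer: 115488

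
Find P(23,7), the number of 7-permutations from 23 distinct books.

P(23,7) = 23!/(23-7)! = 23!/16!.

Final answer: P(23,7) = 1235591280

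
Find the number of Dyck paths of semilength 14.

Total monotonic paths to (14,14): C(28,14) = 40116600.
Paths that cross above y=x (reflection bijection): C(28,15) = 37442160.
Valid Dyck paths: 40116600 - 37442160.
(This is the Catalan number C_{14}.)

Final answer: C_{14} = 2674440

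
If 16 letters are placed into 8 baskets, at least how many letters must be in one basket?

By the pigeonhole principle: ceiling(16/8).

Final answer: 2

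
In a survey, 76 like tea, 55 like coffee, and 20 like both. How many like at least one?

|A union B| = |A| + |B| - |A intersect B| = 76 + 55 - 20.

Final answer: 111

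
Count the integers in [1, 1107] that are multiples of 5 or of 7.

Multiples of 5: 221. Multiples of 7: 158. Of both (lcm=35): 31.
By inclusion-exclusion: 221 + 158 - 31.

Final answer: 348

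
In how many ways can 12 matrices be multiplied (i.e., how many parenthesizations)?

This is counted by the nth Catalan number C_n. Here n = 12 - 1 = 11.
C_n = (2n)!/(n!(n+1)!), so C_{11} = 22!/(11! x 12!) = C(22,11)/12 = 705432/12.

Final answer: C_{11} = 58786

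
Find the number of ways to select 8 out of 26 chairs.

C(26,8) = 26!/(8! x 18!).

Final answer: \binom{26}{8} = 1562275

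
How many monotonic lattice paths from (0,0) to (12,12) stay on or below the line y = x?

Total monotonic paths to (12,12): C(24,12) = 2704156.
By the reflection principle, paths that go above the diagonal number C(24,13) = 2496144.
Valid Dyck paths: 2704156 - 2496144.
(Equivalently, C_{12} = C(24,12)/13 = 2704156/13.)

Final answer: C_{12} = 208012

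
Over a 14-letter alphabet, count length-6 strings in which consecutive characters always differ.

Let g(n) count such strings. g(1) = 14, and each valid string of length n-1 extends in 13 ways (any symbol but the last), so g(n) = 13 g(n-1).
Total: g(6) = 14 x 13^5.

Final answer: 14 x 13^{5} = 5198102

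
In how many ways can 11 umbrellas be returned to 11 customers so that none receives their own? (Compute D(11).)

Use the recurrence D(n) = (n-1)(D(n-1) + D(n-2)) with D(0)=1, D(1)=0.
D(2) = 1 x (0 + 1) = 1
D(3) = 2 x (1 + 0) = 2
D(4) = 3 x (2 + 1) = 9
D(5) = 4 x (9 + 2) = 44
D(6) = 5 x (44 + 9) = 265
D(7) = 6 x (265 + 44) = 1854
D(8) = 7 x (1854 + 265) = 14833
D(9) = 8 x (14833 + 1854) = 133496
D(10) = 9 x (133496 + 14833) = 1334961
D(11) = 10 x (D(10) + D(9)) = 10 x (1334961 + 133496)

Final answer: D(11) = 14684570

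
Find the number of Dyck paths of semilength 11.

Total monotonic paths to (11,11): C(22,11) = 705432.
Paths that cross above y=x (reflection bijection): C(22,12) = 646646.
Valid Dyck paths: 705432 - 646646.
(This is the Catalan number C_{11}.)

Final answer: C_{11} = 58786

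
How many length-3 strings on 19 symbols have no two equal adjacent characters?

First character: 19 choices. Each subsequent: 18 choices (must differ from the previous one).
Total: 19 x 18^2.

Final answer: 19 x 18^{2} = 6156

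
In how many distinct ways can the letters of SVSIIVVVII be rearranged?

Letters (I:4, S:2, V:4). Total letters: 10.
Permutations = 10!/(4! x 4! x 2!).

Final answer: 3150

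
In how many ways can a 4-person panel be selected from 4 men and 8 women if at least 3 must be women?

Sum over valid woman counts:
C(8,3)C(4,1) = 224
C(8,4)C(4,0) = 70
Total: 224 + 70.

Final answer: 294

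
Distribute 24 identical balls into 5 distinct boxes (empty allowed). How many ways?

Stars and bars: C(n+k-1, k-1) = C(28,4).

Final answer: C(28,4) = 20475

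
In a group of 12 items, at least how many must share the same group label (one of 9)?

There are 9 possible values for group label (one of 9). With 12 items and 9 categories, by pigeonhole: ceiling(12/9).

Final answer: 2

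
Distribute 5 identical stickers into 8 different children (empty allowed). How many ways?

Stars and bars: C(n+k-1, k-1) = C(12,7).

Final answer: C(12,7) = 792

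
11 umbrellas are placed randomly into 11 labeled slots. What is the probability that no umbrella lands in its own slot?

Derangements satisfy D(n) = (n-1)(D(n-1) + D(n-2)), starting from D(0)=1, D(1)=0.
Building up: D(2)=1, D(3)=2, D(4)=9, D(5)=44, D(6)=265, D(7)=1854, D(8)=14833, D(9)=133496, D(10)=1334961, D(11)=14684570.
Total arrangements: 11! = 39916800.
Probability = D(11)/11! = 1468457/3991680.

Final answer: D(11)/11! = 14684570/39916800 = 0.367879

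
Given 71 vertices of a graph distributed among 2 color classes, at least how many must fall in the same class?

By pigeonhole with 71 objects and 2 categories: ceiling(71/2).

Final answer: 36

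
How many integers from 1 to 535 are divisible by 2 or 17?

Multiples of 2: 267. Multiples of 17: 31. Of both (lcm=34): 15.
By inclusion-exclusion: 267 + 31 - 15.

Final answer: 283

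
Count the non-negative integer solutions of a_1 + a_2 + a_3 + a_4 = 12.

Stars and bars with 12 stars and 3 bars:
C(12+4-1, 4-1) = C(15,3).

Final answer: C(15,3) = 455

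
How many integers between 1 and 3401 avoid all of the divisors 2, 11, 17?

|div by 2|=1700, |div by 11|=309, |div by 17|=200.
|div by 2&11|=154, |div by 2&17|=100, |div by 11&17|=18, |div by all|=9.
By inclusion-exclusion, divisible by at least one: 1700+309+200-154-100-18+9 = 1946.
Not divisible by any: 3401 - 1946.

Final answer: 1455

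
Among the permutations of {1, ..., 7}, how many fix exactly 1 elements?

Choose which 1 elements are fixed: C(7,1) = 7.
Derange the remaining 6 using D(j) = (j-1)(D(j-1) + D(j-2)), D(0)=1, D(1)=0: D(2)=1, D(3)=2, D(4)=9, D(5)=44, D(6)=265.
Total: 7 x 265.

Final answer: C(7,1) D(6) = 1855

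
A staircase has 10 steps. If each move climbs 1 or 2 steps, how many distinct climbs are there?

Let f(n) count the ways. The last step is size 1 or 2, so f(n) = f(n-1) + f(n-2) with f(1)=1, f(2)=2.
Building up term by term: f(1)=1, f(2)=2, f(3)=3, f(4)=5, f(5)=8, f(6)=13, f(7)=21, f(8)=34, f(9)=55, f(10)=89.

Final answer: 89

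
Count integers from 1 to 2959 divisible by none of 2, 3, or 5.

|div by 2|=1479, |div by 3|=986, |div by 5|=591.
|div by 2&3|=493, |div by 2&5|=295, |div by 3&5|=197, |div by all|=98.
By inclusion-exclusion, divisible by at least one: 1479+986+591-493-295-197+98 = 2169.
Not divisible by any: 2959 - 2169.

Final answer: 790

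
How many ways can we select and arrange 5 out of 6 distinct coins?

P(6,5) = 6!/(6-5)! = 6!/1!.

Final answer: P(6,5) = 720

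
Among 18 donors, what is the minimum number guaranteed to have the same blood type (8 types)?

There are 8 possible values for blood type (8 types). With 18 donors and 8 categories, by pigeonhole: ceiling(18/8).

Final answer: 3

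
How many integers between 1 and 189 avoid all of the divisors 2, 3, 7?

|div by 2|=94, |div by 3|=63, |div by 7|=27.
|div by 2&3|=31, |div by 2&7|=13, |div by 3&7|=9, |div by all|=4.
By inclusion-exclusion, divisible by at least one: 94+63+27-31-13-9+4 = 135.
Not divisible by any: 189 - 135.

Final answer: 54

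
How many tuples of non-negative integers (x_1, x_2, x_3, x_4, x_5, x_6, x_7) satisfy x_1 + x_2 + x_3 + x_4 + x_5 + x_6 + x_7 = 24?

Stars and bars with 24 stars and 6 bars:
C(24+7-1, 7-1) = C(30,6).

Final answer: C(30,6) = 593775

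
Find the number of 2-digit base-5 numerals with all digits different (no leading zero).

The leading digit has 4 choices (anything but zero); the next has 4 (anything but the first), then 3, and so on, one fewer each time.
Total: 4 x 4.

Final answer: 16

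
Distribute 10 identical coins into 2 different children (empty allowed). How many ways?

Stars and bars: C(n+k-1, k-1) = C(11,1).

Final answer: C(11,1) = 11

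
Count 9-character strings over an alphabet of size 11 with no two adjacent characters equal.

Let g(n) count such strings. g(1) = 11, and each valid string of length n-1 extends in 10 ways (any symbol but the last), so g(n) = 10 g(n-1).
Total: g(9) = 11 x 10^8.

Final answer: 11 x 10^{8} = 1100000000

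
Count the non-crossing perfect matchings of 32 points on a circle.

This is counted by the nth Catalan number C_n. Here n = 32/2 = 16.
Using C_0 = 1 and C_(k+1) = C_k x 2(2k+1)/(k+2), build up term by term: C_1=1, C_2=2, C_3=5, C_4=14, C_5=42, C_6=132, C_7=429, C_8=1430, C_9=4862, C_10=16796, C_11=58786, C_12=208012, C_13=742900, C_14=2674440, C_15=9694845, C_16=35357670.

Final answer: C_{16} = 35357670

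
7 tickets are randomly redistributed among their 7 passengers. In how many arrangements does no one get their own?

D(n) = (n-1)(D(n-1) + D(n-2)), D(0)=1, D(1)=0.
D(2) = 1 x (0 + 1) = 1
D(3) = 2 x (1 + 0) = 2
D(4) = 3 x (2 + 1) = 9
D(5) = 4 x (9 + 2) = 44
D(6) = 5 x (44 + 9) = 265
D(7) = 6 x (D(6) + D(5)) = 6 x (265 + 44)

Final answer: D(7) = 1854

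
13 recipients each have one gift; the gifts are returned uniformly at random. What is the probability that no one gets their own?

Use the recurrence D(n) = (n-1)(D(n-1) + D(n-2)) with D(0)=1, D(1)=0.
Building up: D(2)=1, D(3)=2, D(4)=9, D(5)=44, D(6)=265, D(7)=1854, D(8)=14833, D(9)=133496, D(10)=1334961, D(11)=14684570, D(12)=176214841, D(13)=2290792932.
Total arrangements: 13! = 6227020800.
Probability = D(13)/13! = 63633137/172972800.

Final answer: D(13)/13! = 2290792932/6227020800 = 0.367879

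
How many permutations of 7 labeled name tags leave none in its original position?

Use the recurrence D(n) = (n-1)(D(n-1) + D(n-2)) with D(0)=1, D(1)=0.
D(2) = 1 x (0 + 1) = 1
D(3) = 2 x (1 + 0) = 2
D(4) = 3 x (2 + 1) = 9
D(5) = 4 x (9 + 2) = 44
D(6) = 5 x (44 + 9) = 265
D(7) = 6 x (D(6) + D(5)) = 6 x (265 + 44)

Final answer: D(7) = 1854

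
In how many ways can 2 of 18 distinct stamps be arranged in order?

P(18,2) = 18!/(18-2)! = 18!/16!.

Final answer: P(18,2) = 306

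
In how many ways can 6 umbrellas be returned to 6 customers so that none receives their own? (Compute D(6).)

Derangements satisfy D(n) = (n-1)(D(n-1) + D(n-2)), starting from D(0)=1, D(1)=0.
D(2) = 1 x (0 + 1) = 1
D(3) = 2 x (1 + 0) = 2
D(4) = 3 x (2 + 1) = 9
D(5) = 4 x (9 + 2) = 44
D(6) = 5 x (D(5) + D(4)) = 5 x (44 + 9)

Final answer: D(6) = 265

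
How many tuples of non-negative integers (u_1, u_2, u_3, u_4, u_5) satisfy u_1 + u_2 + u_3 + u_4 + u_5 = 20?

Stars and bars with 20 stars and 4 bars:
C(20+5-1, 5-1) = C(24,4).

Final answer: C(24,4) = 10626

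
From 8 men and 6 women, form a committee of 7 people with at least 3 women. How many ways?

Sum over valid woman counts:
C(6,3)C(8,4) = 1400
C(6,4)C(8,3) = 840
C(6,5)C(8,2) = 168
C(6,6)C(8,1) = 8
Total: 1400 + 840 + 168 + 8.

Final answer: 2416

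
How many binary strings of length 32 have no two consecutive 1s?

A valid string ends in 0 (append to any length-(n-1) valid string) or in 01 (append to any length-(n-2) valid string), so a(n) = a(n-1) + a(n-2) with a(1)=2, a(2)=3.
Building up term by term: a(1)=2, a(2)=3, a(3)=5, a(4)=8, a(5)=13, a(6)=21, a(7)=34, a(8)=55, a(9)=89, a(10)=144, a(11)=233, a(12)=377, a(13)=610, a(14)=987, a(15)=1597, a(16)=2584, a(17)=4181, a(18)=6765, a(19)=10946, a(20)=17711, a(21)=28657, a(22)=46368, a(23)=75025, a(24)=121393, a(25)=196418, a(26)=317811, a(27)=514229, a(28)=832040, a(29)=1346269, a(30)=2178309, a(31)=3524578, a(32)=5702887.

Final answer: 5702887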